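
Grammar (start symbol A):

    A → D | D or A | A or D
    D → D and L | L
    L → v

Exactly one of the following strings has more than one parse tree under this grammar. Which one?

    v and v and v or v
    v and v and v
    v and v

v and v and v or v

v and v and v or v: 2 trees
v and v and v: 1 tree
v and v: 1 tree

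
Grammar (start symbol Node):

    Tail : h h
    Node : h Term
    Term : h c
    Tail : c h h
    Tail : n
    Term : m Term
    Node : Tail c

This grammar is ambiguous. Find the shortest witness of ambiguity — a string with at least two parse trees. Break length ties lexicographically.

h h c

length 2: no string has ≥2 trees
length 3: h h c has 2 parse trees

Two derivations of h h c:
  Node ⇒ h Term ⇒ h h c
  Node ⇒ Tail c ⇒ h h c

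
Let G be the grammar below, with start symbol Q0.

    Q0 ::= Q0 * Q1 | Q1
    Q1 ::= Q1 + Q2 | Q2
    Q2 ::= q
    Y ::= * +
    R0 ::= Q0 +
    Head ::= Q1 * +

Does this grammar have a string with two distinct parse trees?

Only Q0, Q1, Q2 are reachable from Q0; ignoring the rest: This is a standard precedence ladder (Q0 over Q1 over Q2), with each level left-recursive on its own operator ('*' at Q0, '+' at Q1). That structure is LR(1), hence unambiguous.

Unambiguous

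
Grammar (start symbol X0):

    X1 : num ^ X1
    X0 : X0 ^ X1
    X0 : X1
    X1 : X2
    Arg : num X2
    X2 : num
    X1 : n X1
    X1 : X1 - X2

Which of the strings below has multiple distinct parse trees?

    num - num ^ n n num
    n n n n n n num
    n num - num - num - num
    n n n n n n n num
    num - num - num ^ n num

num - num ^ n n num: 1 tree
n n n n n n num: 1 tree
n num - num - num - num: 4 trees
n n n n n n n num: 1 tree
num - num - num ^ n num: 1 tree

n num - num - num - num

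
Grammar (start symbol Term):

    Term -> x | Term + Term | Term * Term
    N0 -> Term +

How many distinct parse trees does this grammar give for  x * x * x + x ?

Parse trees for x * x * x + x:
  [Term [Term [Term x] * [Term [Term x] * [Term x]]] + [Term x]]
  [Term [Term [Term [Term x] * [Term x]] * [Term x]] + [Term x]]
  [Term [Term x] * [Term [Term [Term x] * [Term x]] + [Term x]]]
  [Term [Term x] * [Term [Term x] * [Term [Term x] + [Term x]]]]
  [Term [Term [Term x] * [Term x]] * [Term [Term x] + [Term x]]]

5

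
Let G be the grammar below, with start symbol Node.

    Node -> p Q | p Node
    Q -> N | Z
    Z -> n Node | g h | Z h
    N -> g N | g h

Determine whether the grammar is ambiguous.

Witness: p g h

Derivation 1: Node ⇒ p Q ⇒ p N ⇒ p g h
Derivation 2: Node ⇒ p Q ⇒ p Z ⇒ p g h

Two distinct leftmost derivations for the same string.

Ambiguous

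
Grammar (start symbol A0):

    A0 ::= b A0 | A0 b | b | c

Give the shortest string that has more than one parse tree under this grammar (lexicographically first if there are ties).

length 1: no string has ≥2 trees
length 2: b b has 2 parse trees

Two derivations of b b:
  A0 ⇒ b A0 ⇒ b b
  A0 ⇒ A0 b ⇒ b b

b b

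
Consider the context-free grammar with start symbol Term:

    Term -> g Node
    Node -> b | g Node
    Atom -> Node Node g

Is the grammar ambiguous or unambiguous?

(Atom is unreachable from Term, so its rules don't affect L(Term).) The reachable rules are right-linear with at most one rule per (nonterminal, next-terminal) pair. Each input token forces the next rule, so parsing is deterministic.

Unambiguous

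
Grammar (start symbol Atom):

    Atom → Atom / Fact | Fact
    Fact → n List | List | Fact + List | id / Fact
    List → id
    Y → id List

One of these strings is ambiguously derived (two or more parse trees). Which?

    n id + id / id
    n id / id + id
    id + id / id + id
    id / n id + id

id / n id + id

n id + id / id: 1 tree
n id / id + id: 1 tree
id + id / id + id: 1 tree
id / n id + id: 3 trees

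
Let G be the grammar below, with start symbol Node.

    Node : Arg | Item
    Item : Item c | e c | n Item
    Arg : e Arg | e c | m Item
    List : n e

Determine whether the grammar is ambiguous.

Witness: e c

Derivation 1: Node ⇒ Arg ⇒ e c
Derivation 2: Node ⇒ Item ⇒ e c

Two distinct leftmost derivations for the same string.

Ambiguous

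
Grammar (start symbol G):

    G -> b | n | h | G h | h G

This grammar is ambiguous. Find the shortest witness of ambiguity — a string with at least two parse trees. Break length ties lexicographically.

length 1: no string has ≥2 trees
length 2: h h has 2 parse trees

Two derivations of h h:
  G ⇒ G h ⇒ h h
  G ⇒ h G ⇒ h h

h h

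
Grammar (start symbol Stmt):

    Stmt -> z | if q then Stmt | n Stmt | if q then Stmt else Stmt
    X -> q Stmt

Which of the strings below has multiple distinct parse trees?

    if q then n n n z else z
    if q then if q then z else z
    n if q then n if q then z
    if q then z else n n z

if q then n n n z else z: 1 tree
if q then if q then z else z: 2 trees
n if q then n if q then z: 1 tree
if q then z else n n z: 1 tree

if q then if q then z else z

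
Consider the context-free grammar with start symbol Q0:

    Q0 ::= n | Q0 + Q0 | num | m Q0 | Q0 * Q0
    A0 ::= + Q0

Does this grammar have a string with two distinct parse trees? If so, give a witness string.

Witness: m n * n

Derivation 1: Q0 ⇒ m Q0 ⇒ m Q0 * Q0 ⇒ m n * Q0 ⇒ m n * n
Derivation 2: Q0 ⇒ Q0 * Q0 ⇒ m Q0 * Q0 ⇒ m n * Q0 ⇒ m n * n

Two distinct leftmost derivations for the same string.

Ambiguous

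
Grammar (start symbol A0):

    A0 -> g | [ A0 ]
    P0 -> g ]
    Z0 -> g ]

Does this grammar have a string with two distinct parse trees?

Unambiguous

Only A0 is reachable from A0; ignoring the rest: Each string is a nest of matched brackets around a single atom. An opening bracket forces the recursive rule; an atom forces the base rule.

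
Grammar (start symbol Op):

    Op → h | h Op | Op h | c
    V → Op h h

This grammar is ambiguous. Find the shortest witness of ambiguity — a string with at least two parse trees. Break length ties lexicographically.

length 1: no string has ≥2 trees
length 2: h h has 2 parse trees

Two derivations of h h:
  Op ⇒ h Op ⇒ h h
  Op ⇒ Op h ⇒ h h

h h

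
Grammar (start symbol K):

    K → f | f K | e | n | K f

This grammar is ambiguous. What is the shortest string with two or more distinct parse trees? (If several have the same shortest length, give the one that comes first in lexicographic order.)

f f

length 1: no string has ≥2 trees
length 2: f f has 2 parse trees

Two derivations of f f:
  K ⇒ f K ⇒ f f
  K ⇒ K f ⇒ f f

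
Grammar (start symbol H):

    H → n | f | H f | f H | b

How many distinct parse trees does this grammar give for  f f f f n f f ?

Parse trees for f f f f n f f (showing first 6 of 15):
  [H [H [H f [H f [H f [H f [H n]]]]] f] f]
  [H [H f [H [H f [H f [H f [H n]]]] f]] f]
  [H [H f [H f [H [H f [H f [H n]]] f]]] f]
  [H [H f [H f [H f [H [H f [H n]] f]]]] f]
  [H [H f [H f [H f [H f [H [H n] f]]]]] f]
  [H f [H [H [H f [H f [H f [H n]]]] f] f]]

15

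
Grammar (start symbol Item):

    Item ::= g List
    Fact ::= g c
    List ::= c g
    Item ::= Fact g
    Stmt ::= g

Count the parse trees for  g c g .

Parse trees for g c g:
  [Item g [List c g]]
  [Item [Fact g c] g]

2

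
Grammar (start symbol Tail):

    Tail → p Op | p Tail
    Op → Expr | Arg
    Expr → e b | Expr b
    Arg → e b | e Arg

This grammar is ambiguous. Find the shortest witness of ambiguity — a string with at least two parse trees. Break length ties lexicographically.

length 3: p e b has 2 parse trees

Two derivations of p e b:
  Tail ⇒ p Op ⇒ p Expr ⇒ p e b
  Tail ⇒ p Op ⇒ p Arg ⇒ p e b

p e b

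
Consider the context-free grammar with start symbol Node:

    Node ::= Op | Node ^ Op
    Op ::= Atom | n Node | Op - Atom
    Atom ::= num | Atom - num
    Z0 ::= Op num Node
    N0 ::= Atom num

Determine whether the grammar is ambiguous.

Ambiguous

Witness: num - num

Derivation 1: Node ⇒ Op ⇒ Atom ⇒ Atom - num ⇒ num - num
Derivation 2: Node ⇒ Op ⇒ Op - Atom ⇒ Atom - Atom ⇒ num - Atom ⇒ num - num

Two distinct leftmost derivations for the same string.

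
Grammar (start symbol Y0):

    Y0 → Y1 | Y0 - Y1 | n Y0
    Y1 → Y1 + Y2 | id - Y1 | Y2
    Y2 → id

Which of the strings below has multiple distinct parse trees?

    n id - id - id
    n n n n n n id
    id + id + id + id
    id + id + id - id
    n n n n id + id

n id - id - id

n id - id - id: 8 trees
n n n n n n id: 1 tree
id + id + id + id: 1 tree
id + id + id - id: 1 tree
n n n n id + id: 1 tree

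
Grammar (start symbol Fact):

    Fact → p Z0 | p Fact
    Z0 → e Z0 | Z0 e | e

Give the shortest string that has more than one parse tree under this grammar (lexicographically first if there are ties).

p e e

length 2: no string has ≥2 trees
length 3: p e e has 2 parse trees

Two derivations of p e e:
  Fact ⇒ p Z0 ⇒ p e Z0 ⇒ p e e
  Fact ⇒ p Z0 ⇒ p Z0 e ⇒ p e e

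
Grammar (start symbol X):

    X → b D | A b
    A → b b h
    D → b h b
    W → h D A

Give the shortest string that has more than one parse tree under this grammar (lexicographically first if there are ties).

length 4: b b h b has 2 parse trees

Two derivations of b b h b:
  X ⇒ b D ⇒ b b h b
  X ⇒ A b ⇒ b b h b

b b h b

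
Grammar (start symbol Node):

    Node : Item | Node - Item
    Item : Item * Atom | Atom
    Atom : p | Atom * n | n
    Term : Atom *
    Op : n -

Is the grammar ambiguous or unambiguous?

Ambiguous

Witness: n * n

Derivation 1: Node ⇒ Item ⇒ Item * Atom ⇒ Atom * Atom ⇒ n * Atom ⇒ n * n
Derivation 2: Node ⇒ Item ⇒ Atom ⇒ Atom * n ⇒ n * n

Two distinct leftmost derivations for the same string.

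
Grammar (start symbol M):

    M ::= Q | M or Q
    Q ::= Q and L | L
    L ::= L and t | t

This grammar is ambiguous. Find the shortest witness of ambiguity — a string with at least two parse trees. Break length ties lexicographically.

length 1: no string has ≥2 trees
length 3: t and t has 2 parse trees

Two derivations of t and t:
  M ⇒ Q ⇒ Q and L ⇒ L and L ⇒ t and L ⇒ t and t
  M ⇒ Q ⇒ L ⇒ L and t ⇒ t and t

t and t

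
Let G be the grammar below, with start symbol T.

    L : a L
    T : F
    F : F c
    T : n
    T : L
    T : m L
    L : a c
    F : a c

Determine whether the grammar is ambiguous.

Witness: a c

Derivation 1: T ⇒ F ⇒ a c
Derivation 2: T ⇒ L ⇒ a c

Two distinct leftmost derivations for the same string.

Ambiguous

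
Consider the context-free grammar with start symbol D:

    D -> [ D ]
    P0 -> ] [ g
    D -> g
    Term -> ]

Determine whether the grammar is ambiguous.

(Term, P0 are unreachable from D, so their rules don't affect L(D).) L(D) is { openⁿ atom closeⁿ : n ≥ 0 }. The bracket depth fixes n, and the derivation is forced at every step.

Unambiguous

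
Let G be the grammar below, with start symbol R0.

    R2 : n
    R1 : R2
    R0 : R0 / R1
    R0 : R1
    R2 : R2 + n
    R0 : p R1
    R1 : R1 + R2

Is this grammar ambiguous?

Ambiguous

Witness: n + n

Derivation 1: R0 ⇒ R1 ⇒ R2 ⇒ R2 + n ⇒ n + n
Derivation 2: R0 ⇒ R1 ⇒ R1 + R2 ⇒ R2 + R2 ⇒ n + R2 ⇒ n + n

Two distinct leftmost derivations for the same string.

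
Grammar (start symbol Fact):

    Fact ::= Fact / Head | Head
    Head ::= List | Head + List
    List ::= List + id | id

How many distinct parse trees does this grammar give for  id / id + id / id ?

2

Parse trees for id / id + id / id:
  [Fact [Fact [Fact [Head [List id]]] / [Head [List [List id] + id]]] / [Head [List id]]]
  [Fact [Fact [Fact [Head [List id]]] / [Head [Head [List id]] + [List id]]] / [Head [List id]]]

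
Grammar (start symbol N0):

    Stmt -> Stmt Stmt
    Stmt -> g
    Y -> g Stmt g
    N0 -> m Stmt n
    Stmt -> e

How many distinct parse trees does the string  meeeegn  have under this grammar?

Parse trees for meeeegn (showing first 6 of 14):
  [N0 m [Stmt [Stmt e] [Stmt [Stmt e] [Stmt [Stmt e] [Stmt [Stmt e] [Stmt g]]]]] n]
  [N0 m [Stmt [Stmt e] [Stmt [Stmt e] [Stmt [Stmt [Stmt e] [Stmt e]] [Stmt g]]]] n]
  [N0 m [Stmt [Stmt e] [Stmt [Stmt [Stmt e] [Stmt e]] [Stmt [Stmt e] [Stmt g]]]] n]
  [N0 m [Stmt [Stmt e] [Stmt [Stmt [Stmt e] [Stmt [Stmt e] [Stmt e]]] [Stmt g]]] n]
  [N0 m [Stmt [Stmt e] [Stmt [Stmt [Stmt [Stmt e] [Stmt e]] [Stmt e]] [Stmt g]]] n]
  [N0 m [Stmt [Stmt [Stmt e] [Stmt e]] [Stmt [Stmt e] [Stmt [Stmt e] [Stmt g]]]] n]

14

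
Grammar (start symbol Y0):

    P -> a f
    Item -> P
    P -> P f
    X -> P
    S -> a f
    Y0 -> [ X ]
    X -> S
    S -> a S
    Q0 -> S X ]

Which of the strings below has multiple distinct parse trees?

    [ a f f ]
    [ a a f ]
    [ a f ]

[ a f ]

[ a f f ]: 1 tree
[ a a f ]: 1 tree
[ a f ]: 2 trees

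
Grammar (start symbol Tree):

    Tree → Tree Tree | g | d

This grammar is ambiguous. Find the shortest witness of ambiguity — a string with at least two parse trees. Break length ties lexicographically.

length 1: no string has ≥2 trees
length 2: no string has ≥2 trees
length 3: d d d has 2 parse trees

Two derivations of d d d:
  Tree ⇒ Tree Tree ⇒ Tree Tree Tree ⇒ d Tree Tree ⇒ d d Tree ⇒ d d d
  Tree ⇒ Tree Tree ⇒ d Tree ⇒ d Tree Tree ⇒ d d Tree ⇒ d d d

d d d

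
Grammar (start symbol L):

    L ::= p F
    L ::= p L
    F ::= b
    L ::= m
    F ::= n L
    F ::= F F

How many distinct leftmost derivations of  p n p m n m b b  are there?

5

Parse trees for p n p m n m b b:
  [L p [F [F n [L p [L m]]] [F [F n [L m]] [F [F b] [F b]]]]]
  [L p [F [F n [L p [L m]]] [F [F [F n [L m]] [F b]] [F b]]]]
  [L p [F [F [F n [L p [L m]]] [F n [L m]]] [F [F b] [F b]]]]
  [L p [F [F [F n [L p [L m]]] [F [F n [L m]] [F b]]] [F b]]]
  [L p [F [F [F [F n [L p [L m]]] [F n [L m]]] [F b]] [F b]]]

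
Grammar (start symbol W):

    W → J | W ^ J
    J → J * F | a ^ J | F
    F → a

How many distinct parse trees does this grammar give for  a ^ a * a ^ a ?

Parse trees for a ^ a * a ^ a:
  [W [W [J [J a ^ [J [F a]]] * [F a]]] ^ [J [F a]]]
  [W [W [J a ^ [J [J [F a]] * [F a]]]] ^ [J [F a]]]
  [W [W [W [J [F a]]] ^ [J [J [F a]] * [F a]]] ^ [J [F a]]]

3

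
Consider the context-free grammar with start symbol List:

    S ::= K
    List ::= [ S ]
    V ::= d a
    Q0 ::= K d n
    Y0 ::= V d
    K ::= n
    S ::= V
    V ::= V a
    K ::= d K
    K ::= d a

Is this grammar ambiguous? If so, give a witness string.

Ambiguous

Witness: [ d a ]

Derivation 1: List ⇒ [ S ] ⇒ [ K ] ⇒ [ d a ]
Derivation 2: List ⇒ [ S ] ⇒ [ V ] ⇒ [ d a ]

Two distinct leftmost derivations for the same string.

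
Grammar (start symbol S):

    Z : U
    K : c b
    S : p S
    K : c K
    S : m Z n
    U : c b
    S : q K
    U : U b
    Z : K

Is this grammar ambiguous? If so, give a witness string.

Ambiguous

Witness: m c b n

Derivation 1: S ⇒ m Z n ⇒ m U n ⇒ m c b n
Derivation 2: S ⇒ m Z n ⇒ m K n ⇒ m c b n

Two distinct leftmost derivations for the same string.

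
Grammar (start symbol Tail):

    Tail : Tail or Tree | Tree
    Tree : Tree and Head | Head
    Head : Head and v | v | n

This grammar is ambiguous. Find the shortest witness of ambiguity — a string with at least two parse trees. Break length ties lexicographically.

n and v

length 1: no string has ≥2 trees
length 3: n and v has 2 parse trees

Two derivations of n and v:
  Tail ⇒ Tree ⇒ Tree and Head ⇒ Head and Head ⇒ n and Head ⇒ n and v
  Tail ⇒ Tree ⇒ Head ⇒ Head and v ⇒ n and v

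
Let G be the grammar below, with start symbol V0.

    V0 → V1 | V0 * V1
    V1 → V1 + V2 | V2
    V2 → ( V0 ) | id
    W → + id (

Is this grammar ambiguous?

Only V0, V1, V2 are reachable from V0; ignoring the rest: The grammar is stratified — V0 handles '*' (left-recursive), V1 handles '+', V2 atoms. Each operator has a fixed associativity and precedence level, so every string has one parse.

Unambiguous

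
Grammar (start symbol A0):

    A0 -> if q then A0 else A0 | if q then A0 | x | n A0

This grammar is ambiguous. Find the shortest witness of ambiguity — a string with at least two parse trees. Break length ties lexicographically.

length 1: no string has ≥2 trees
length 2: no string has ≥2 trees
length 3: no string has ≥2 trees
length 4: no string has ≥2 trees
length 5: no string has ≥2 trees
length 6: no string has ≥2 trees
length 7: no string has ≥2 trees
length 8: no string has ≥2 trees
length 9: if q then if q then x else x has 2 parse trees

Two derivations of if q then if q then x else x:
  A0 ⇒ if q then A0 else A0 ⇒ if q then if q then A0 else A0 ⇒ if q then if q then x else A0 ⇒ if q then if q then x else x
  A0 ⇒ if q then A0 ⇒ if q then if q then A0 else A0 ⇒ if q then if q then x else A0 ⇒ if q then if q then x else x

if q then if q then x else x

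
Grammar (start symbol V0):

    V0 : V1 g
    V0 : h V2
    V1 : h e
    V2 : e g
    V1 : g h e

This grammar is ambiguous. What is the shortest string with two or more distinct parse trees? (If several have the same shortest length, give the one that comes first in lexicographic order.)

h e g

length 3: h e g has 2 parse trees

Two derivations of h e g:
  V0 ⇒ V1 g ⇒ h e g
  V0 ⇒ h V2 ⇒ h e g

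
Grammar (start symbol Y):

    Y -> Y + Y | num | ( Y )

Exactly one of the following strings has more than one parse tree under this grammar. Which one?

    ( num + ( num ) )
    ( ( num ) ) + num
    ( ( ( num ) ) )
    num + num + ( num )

num + num + ( num )

( num + ( num ) ): 1 tree
( ( num ) ) + num: 1 tree
( ( ( num ) ) ): 1 tree
num + num + ( num ): 2 trees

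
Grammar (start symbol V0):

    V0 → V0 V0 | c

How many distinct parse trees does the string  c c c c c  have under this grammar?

Parse trees for c c c c c (showing first 6 of 14):
  [V0 [V0 c] [V0 [V0 c] [V0 [V0 c] [V0 [V0 c] [V0 c]]]]]
  [V0 [V0 c] [V0 [V0 c] [V0 [V0 [V0 c] [V0 c]] [V0 c]]]]
  [V0 [V0 c] [V0 [V0 [V0 c] [V0 c]] [V0 [V0 c] [V0 c]]]]
  [V0 [V0 c] [V0 [V0 [V0 c] [V0 [V0 c] [V0 c]]] [V0 c]]]
  [V0 [V0 c] [V0 [V0 [V0 [V0 c] [V0 c]] [V0 c]] [V0 c]]]
  [V0 [V0 [V0 c] [V0 c]] [V0 [V0 c] [V0 [V0 c] [V0 c]]]]

14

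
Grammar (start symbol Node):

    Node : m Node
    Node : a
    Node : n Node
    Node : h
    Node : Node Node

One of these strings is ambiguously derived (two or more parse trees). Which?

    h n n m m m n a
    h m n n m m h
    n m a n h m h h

h n n m m m n a: 1 tree
h m n n m m h: 1 tree
n m a n h m h h: 55 trees

n m a n h m h h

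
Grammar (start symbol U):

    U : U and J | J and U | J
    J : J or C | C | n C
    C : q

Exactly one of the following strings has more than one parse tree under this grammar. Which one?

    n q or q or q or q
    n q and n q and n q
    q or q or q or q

n q and n q and n q

n q or q or q or q: 1 tree
n q and n q and n q: 4 trees
q or q or q or q: 1 tree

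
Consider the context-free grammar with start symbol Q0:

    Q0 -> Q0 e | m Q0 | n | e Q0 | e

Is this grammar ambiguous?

Ambiguous

Witness: e e

Derivation 1: Q0 ⇒ Q0 e ⇒ e e
Derivation 2: Q0 ⇒ e Q0 ⇒ e e

Two distinct leftmost derivations for the same string.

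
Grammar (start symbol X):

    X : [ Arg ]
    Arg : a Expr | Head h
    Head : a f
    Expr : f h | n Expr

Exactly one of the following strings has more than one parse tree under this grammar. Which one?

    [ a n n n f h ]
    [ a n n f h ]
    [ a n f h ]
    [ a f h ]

[ a f h ]

[ a n n n f h ]: 1 tree
[ a n n f h ]: 1 tree
[ a n f h ]: 1 tree
[ a f h ]: 2 trees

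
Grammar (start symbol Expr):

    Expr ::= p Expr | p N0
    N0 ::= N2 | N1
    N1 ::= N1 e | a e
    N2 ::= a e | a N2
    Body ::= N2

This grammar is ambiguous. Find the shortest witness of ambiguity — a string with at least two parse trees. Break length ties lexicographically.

length 3: p a e has 2 parse trees

Two derivations of p a e:
  Expr ⇒ p N0 ⇒ p N2 ⇒ p a e
  Expr ⇒ p N0 ⇒ p N1 ⇒ p a e

p a e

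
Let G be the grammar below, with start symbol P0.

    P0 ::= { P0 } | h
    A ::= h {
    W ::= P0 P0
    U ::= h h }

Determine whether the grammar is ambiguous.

(A, W, U are unreachable from P0, so their rules don't affect L(P0).) Each string is a nest of matched brackets around a single atom. An opening bracket forces the recursive rule; an atom forces the base rule.

Unambiguous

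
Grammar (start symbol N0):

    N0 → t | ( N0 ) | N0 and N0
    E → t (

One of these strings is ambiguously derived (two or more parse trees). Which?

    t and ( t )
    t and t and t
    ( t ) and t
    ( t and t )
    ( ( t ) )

t and ( t ): 1 tree
t and t and t: 2 trees
( t ) and t: 1 tree
( t and t ): 1 tree
( ( t ) ): 1 tree

t and t and t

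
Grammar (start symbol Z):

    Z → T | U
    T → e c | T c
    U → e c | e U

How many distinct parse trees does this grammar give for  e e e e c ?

Parse trees for e e e e c:
  [Z [U e [U e [U e [U e c]]]]]

1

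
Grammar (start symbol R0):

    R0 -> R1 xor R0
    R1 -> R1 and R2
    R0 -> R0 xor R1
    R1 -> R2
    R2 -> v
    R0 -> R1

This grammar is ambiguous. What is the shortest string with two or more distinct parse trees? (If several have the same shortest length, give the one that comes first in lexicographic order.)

length 1: no string has ≥2 trees
length 3: v xor v has 2 parse trees

Two derivations of v xor v:
  R0 ⇒ R1 xor R0 ⇒ R2 xor R0 ⇒ v xor R0 ⇒ v xor R1 ⇒ v xor R2 ⇒ v xor v
  R0 ⇒ R0 xor R1 ⇒ R1 xor R1 ⇒ R2 xor R1 ⇒ v xor R1 ⇒ v xor R2 ⇒ v xor v

v xor v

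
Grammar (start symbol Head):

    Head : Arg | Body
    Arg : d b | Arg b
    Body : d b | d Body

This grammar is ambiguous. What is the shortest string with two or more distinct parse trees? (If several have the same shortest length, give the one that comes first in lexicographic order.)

d b

length 2: d b has 2 parse trees

Two derivations of d b:
  Head ⇒ Arg ⇒ d b
  Head ⇒ Body ⇒ d b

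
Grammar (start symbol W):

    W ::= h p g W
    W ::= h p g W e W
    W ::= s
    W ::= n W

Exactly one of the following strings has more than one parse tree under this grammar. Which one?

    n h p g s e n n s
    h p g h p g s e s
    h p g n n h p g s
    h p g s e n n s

h p g h p g s e s

n h p g s e n n s: 1 tree
h p g h p g s e s: 2 trees
h p g n n h p g s: 1 tree
h p g s e n n s: 1 tree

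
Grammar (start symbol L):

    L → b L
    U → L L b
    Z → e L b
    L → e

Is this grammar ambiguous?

Only L is reachable from L; ignoring the rest: Each reachable nonterminal has at most one production per leading terminal, and all productions are right-linear; the derivation is determined token-by-token.

Unambiguous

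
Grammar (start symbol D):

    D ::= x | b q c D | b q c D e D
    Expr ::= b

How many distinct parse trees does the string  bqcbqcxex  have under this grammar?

2

Parse trees for bqcbqcxex:
  [D b q c [D b q c [D x] e [D x]]]
  [D b q c [D b q c [D x]] e [D x]]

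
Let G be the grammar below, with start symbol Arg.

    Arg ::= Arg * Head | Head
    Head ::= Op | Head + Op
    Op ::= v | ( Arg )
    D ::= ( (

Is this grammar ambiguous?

(D is unreachable from Arg, so its rules don't affect L(Arg).) This is a standard precedence ladder (Arg over Head over Op), with each level left-recursive on its own operator ('*' at Arg, '+' at Head). That structure is LR(1), hence unambiguous.

Unambiguous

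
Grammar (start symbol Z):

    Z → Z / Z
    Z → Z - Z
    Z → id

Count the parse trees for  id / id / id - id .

5

Parse trees for id / id / id - id:
  [Z [Z id] / [Z [Z id] / [Z [Z id] - [Z id]]]]
  [Z [Z id] / [Z [Z [Z id] / [Z id]] - [Z id]]]
  [Z [Z [Z id] / [Z id]] / [Z [Z id] - [Z id]]]
  [Z [Z [Z id] / [Z [Z id] / [Z id]]] - [Z id]]
  [Z [Z [Z [Z id] / [Z id]] / [Z id]] - [Z id]]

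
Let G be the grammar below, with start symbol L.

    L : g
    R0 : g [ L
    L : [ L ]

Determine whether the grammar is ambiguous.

Unambiguous

Only L is reachable from L; ignoring the rest: Each string is a nest of matched brackets around a single atom. An opening bracket forces the recursive rule; an atom forces the base rule.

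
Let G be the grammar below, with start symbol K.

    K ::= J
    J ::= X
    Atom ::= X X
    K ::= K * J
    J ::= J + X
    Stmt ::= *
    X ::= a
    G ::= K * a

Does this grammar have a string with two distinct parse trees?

Only K, J, X are reachable from K; ignoring the rest: K → K * J | J  ;  J → J + X | X  — a left-associative chain with X at the bottom. Each string factors uniquely by precedence.

Unambiguous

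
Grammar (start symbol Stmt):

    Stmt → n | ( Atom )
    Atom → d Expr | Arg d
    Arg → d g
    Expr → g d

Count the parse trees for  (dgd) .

Parse trees for (dgd):
  [Stmt ( [Atom d [Expr g d]] )]
  [Stmt ( [Atom [Arg d g] d] )]

2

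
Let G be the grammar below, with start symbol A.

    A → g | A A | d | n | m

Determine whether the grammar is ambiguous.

Witness: d d d

Derivation 1: A ⇒ A A ⇒ A A A ⇒ d A A ⇒ d d A ⇒ d d d
Derivation 2: A ⇒ A A ⇒ d A ⇒ d A A ⇒ d d A ⇒ d d d

Two distinct leftmost derivations for the same string.

Ambiguous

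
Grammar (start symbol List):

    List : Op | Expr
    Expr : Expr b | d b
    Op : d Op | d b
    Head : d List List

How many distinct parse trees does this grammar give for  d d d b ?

1

Parse trees for d d d b:
  [List [Op d [Op d [Op d b]]]]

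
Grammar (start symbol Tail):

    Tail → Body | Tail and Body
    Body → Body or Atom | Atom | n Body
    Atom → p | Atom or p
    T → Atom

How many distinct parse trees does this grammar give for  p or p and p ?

2

Parse trees for p or p and p:
  [Tail [Tail [Body [Body [Atom p]] or [Atom p]]] and [Body [Atom p]]]
  [Tail [Tail [Body [Atom [Atom p] or p]]] and [Body [Atom p]]]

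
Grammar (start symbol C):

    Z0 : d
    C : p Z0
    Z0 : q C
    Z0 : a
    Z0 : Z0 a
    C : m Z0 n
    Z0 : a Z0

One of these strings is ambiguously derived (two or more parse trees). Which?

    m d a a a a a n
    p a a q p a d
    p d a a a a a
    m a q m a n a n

m d a a a a a n: 1 tree
p a a q p a d: 1 tree
p d a a a a a: 1 tree
m a q m a n a n: 2 trees

m a q m a n a n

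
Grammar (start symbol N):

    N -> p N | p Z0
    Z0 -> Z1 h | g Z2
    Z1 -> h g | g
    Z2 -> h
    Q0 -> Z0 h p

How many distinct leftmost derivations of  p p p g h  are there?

2

Parse trees for p p p g h:
  [N p [N p [N p [Z0 [Z1 g] h]]]]
  [N p [N p [N p [Z0 g [Z2 h]]]]]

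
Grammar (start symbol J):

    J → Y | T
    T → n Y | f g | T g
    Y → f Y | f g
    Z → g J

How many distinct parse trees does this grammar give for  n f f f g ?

Parse trees for n f f f g:
  [J [T n [Y f [Y f [Y f g]]]]]

1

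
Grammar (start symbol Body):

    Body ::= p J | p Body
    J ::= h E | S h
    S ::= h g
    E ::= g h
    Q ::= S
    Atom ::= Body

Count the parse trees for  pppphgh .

Parse trees for pppphgh:
  [Body p [Body p [Body p [Body p [J h [E g h]]]]]]
  [Body p [Body p [Body p [Body p [J [S h g] h]]]]]

2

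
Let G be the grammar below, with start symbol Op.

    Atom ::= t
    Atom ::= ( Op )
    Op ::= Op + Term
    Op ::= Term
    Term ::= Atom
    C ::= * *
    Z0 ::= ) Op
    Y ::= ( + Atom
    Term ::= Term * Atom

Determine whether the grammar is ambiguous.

Unambiguous

(C, Y, Z0 are unreachable from Op, so their rules don't affect L(Op).) The grammar is stratified — Op handles '+' (left-recursive), Term handles '*', Atom atoms. Each operator has a fixed associativity and precedence level, so every string has one parse.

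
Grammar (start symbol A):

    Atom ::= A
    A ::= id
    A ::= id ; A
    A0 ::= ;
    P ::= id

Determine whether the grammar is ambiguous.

Unambiguous

(A0, Atom, P are unreachable from A, so their rules don't affect L(A).) Right-recursive list with a separator: after each atom, whether the separator follows determines the rule. One parse per string.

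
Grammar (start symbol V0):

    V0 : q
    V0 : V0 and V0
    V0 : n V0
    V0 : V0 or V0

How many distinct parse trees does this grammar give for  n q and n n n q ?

Parse trees for n q and n n n q:
  [V0 [V0 n [V0 q]] and [V0 n [V0 n [V0 n [V0 q]]]]]
  [V0 n [V0 [V0 q] and [V0 n [V0 n [V0 n [V0 q]]]]]]

2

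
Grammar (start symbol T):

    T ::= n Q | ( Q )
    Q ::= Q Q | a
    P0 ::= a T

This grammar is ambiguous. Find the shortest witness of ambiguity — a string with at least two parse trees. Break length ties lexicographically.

n a a a

length 2: no string has ≥2 trees
length 3: no string has ≥2 trees
length 4: n a a a has 2 parse trees

Two derivations of n a a a:
  T ⇒ n Q ⇒ n Q Q ⇒ n Q Q Q ⇒ n a Q Q ⇒ n a a Q ⇒ n a a a
  T ⇒ n Q ⇒ n Q Q ⇒ n a Q ⇒ n a Q Q ⇒ n a a Q ⇒ n a a a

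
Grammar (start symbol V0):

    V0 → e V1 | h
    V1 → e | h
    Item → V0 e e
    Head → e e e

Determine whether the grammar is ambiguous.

Unambiguous

Only V0, V1 are reachable from V0; ignoring the rest: Restricted to the reachable nonterminals, every rule has the form A → t or A → t B, and no two rules for the same A share a first terminal. The grammar encodes a DFA — one run per string.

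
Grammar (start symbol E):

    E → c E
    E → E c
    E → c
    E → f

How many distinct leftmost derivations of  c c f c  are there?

Parse trees for c c f c:
  [E c [E c [E [E f] c]]]
  [E c [E [E c [E f]] c]]
  [E [E c [E c [E f]]] c]

3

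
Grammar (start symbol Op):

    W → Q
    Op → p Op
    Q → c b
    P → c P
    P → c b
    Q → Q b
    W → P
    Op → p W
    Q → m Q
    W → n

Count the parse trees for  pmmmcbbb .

10

Parse trees for pmmmcbbb (showing first 6 of 10):
  [Op p [W [Q [Q [Q m [Q m [Q m [Q c b]]]] b] b]]]
  [Op p [W [Q [Q m [Q [Q m [Q m [Q c b]]] b]] b]]]
  [Op p [W [Q [Q m [Q m [Q [Q m [Q c b]] b]]] b]]]
  [Op p [W [Q [Q m [Q m [Q m [Q [Q c b] b]]]] b]]]
  [Op p [W [Q m [Q [Q [Q m [Q m [Q c b]]] b] b]]]]
  [Op p [W [Q m [Q [Q m [Q [Q m [Q c b]] b]] b]]]]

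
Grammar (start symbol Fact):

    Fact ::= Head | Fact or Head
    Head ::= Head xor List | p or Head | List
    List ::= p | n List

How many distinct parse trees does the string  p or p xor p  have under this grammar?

Parse trees for p or p xor p:
  [Fact [Head [Head p or [Head [List p]]] xor [List p]]]
  [Fact [Head p or [Head [Head [List p]] xor [List p]]]]
  [Fact [Fact [Head [List p]]] or [Head [Head [List p]] xor [List p]]]

3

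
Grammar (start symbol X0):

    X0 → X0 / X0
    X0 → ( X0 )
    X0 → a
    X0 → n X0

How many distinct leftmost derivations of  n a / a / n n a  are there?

5

Parse trees for n a / a / n n a:
  [X0 [X0 n [X0 a]] / [X0 [X0 a] / [X0 n [X0 n [X0 a]]]]]
  [X0 [X0 [X0 n [X0 a]] / [X0 a]] / [X0 n [X0 n [X0 a]]]]
  [X0 [X0 n [X0 [X0 a] / [X0 a]]] / [X0 n [X0 n [X0 a]]]]
  [X0 n [X0 [X0 a] / [X0 [X0 a] / [X0 n [X0 n [X0 a]]]]]]
  [X0 n [X0 [X0 [X0 a] / [X0 a]] / [X0 n [X0 n [X0 a]]]]]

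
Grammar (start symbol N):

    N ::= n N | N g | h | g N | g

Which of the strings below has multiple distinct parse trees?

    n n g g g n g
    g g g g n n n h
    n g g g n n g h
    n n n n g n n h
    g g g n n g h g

n n g g g n g: 1 tree
g g g g n n n h: 1 tree
n g g g n n g h: 1 tree
n n n n g n n h: 1 tree
g g g n n g h g: 7 trees

g g g n n g h g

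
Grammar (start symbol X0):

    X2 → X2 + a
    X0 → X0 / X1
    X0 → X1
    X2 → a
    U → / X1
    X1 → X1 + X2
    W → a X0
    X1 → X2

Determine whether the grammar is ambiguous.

Ambiguous

Witness: a + a

Derivation 1: X0 ⇒ X1 ⇒ X1 + X2 ⇒ X2 + X2 ⇒ a + X2 ⇒ a + a
Derivation 2: X0 ⇒ X1 ⇒ X2 ⇒ X2 + a ⇒ a + a

Two distinct leftmost derivations for the same string.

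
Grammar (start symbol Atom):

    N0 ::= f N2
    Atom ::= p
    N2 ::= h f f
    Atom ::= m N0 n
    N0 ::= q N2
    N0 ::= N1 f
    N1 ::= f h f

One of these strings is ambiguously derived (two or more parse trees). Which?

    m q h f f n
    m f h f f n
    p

m f h f f n

m q h f f n: 1 tree
m f h f f n: 2 trees
p: 1 tree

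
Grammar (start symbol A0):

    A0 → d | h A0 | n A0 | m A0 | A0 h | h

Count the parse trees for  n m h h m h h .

Parse trees for n m h h m h h:
  [A0 n [A0 m [A0 h [A0 h [A0 m [A0 h [A0 h]]]]]]]
  [A0 n [A0 m [A0 h [A0 h [A0 m [A0 [A0 h] h]]]]]]
  [A0 n [A0 m [A0 h [A0 h [A0 [A0 m [A0 h]] h]]]]]
  [A0 n [A0 m [A0 h [A0 [A0 h [A0 m [A0 h]]] h]]]]
  [A0 n [A0 m [A0 [A0 h [A0 h [A0 m [A0 h]]]] h]]]
  [A0 n [A0 [A0 m [A0 h [A0 h [A0 m [A0 h]]]]] h]]
  [A0 [A0 n [A0 m [A0 h [A0 h [A0 m [A0 h]]]]]] h]

7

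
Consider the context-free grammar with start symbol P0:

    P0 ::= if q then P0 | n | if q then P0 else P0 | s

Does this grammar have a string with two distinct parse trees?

Ambiguous

Witness: if q then if q then n else n

Derivation 1: P0 ⇒ if q then P0 ⇒ if q then if q then P0 else P0 ⇒ if q then if q then n else P0 ⇒ if q then if q then n else n
Derivation 2: P0 ⇒ if q then P0 else P0 ⇒ if q then if q then P0 else P0 ⇒ if q then if q then n else P0 ⇒ if q then if q then n else n

Two distinct leftmost derivations for the same string.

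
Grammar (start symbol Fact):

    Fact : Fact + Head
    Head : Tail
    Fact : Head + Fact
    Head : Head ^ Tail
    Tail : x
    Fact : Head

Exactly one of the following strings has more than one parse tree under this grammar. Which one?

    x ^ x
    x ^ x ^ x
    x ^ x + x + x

x ^ x + x + x

x ^ x: 1 tree
x ^ x ^ x: 1 tree
x ^ x + x + x: 4 trees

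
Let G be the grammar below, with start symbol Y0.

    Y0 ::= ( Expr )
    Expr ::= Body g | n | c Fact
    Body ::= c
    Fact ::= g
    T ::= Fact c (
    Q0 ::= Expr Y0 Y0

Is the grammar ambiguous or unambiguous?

Witness: ( c g )

Derivation 1: Y0 ⇒ ( Expr ) ⇒ ( Body g ) ⇒ ( c g )
Derivation 2: Y0 ⇒ ( Expr ) ⇒ ( c Fact ) ⇒ ( c g )

Two distinct leftmost derivations for the same string.

Ambiguous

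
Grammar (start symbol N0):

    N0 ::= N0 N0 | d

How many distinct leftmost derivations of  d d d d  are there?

Parse trees for d d d d:
  [N0 [N0 d] [N0 [N0 d] [N0 [N0 d] [N0 d]]]]
  [N0 [N0 d] [N0 [N0 [N0 d] [N0 d]] [N0 d]]]
  [N0 [N0 [N0 d] [N0 d]] [N0 [N0 d] [N0 d]]]
  [N0 [N0 [N0 d] [N0 [N0 d] [N0 d]]] [N0 d]]
  [N0 [N0 [N0 [N0 d] [N0 d]] [N0 d]] [N0 d]]

5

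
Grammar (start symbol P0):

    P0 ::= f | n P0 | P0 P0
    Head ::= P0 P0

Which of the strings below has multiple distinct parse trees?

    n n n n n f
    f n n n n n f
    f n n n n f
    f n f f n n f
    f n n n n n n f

n n n n n f: 1 tree
f n n n n n f: 1 tree
f n n n n f: 1 tree
f n f f n n f: 9 trees
f n n n n n n f: 1 tree

f n f f n n f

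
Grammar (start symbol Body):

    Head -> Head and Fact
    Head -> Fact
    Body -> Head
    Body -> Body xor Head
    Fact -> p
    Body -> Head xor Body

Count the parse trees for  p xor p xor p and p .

4

Parse trees for p xor p xor p and p:
  [Body [Body [Body [Head [Fact p]]] xor [Head [Fact p]]] xor [Head [Head [Fact p]] and [Fact p]]]
  [Body [Body [Head [Fact p]] xor [Body [Head [Fact p]]]] xor [Head [Head [Fact p]] and [Fact p]]]
  [Body [Head [Fact p]] xor [Body [Body [Head [Fact p]]] xor [Head [Head [Fact p]] and [Fact p]]]]
  [Body [Head [Fact p]] xor [Body [Head [Fact p]] xor [Body [Head [Head [Fact p]] and [Fact p]]]]]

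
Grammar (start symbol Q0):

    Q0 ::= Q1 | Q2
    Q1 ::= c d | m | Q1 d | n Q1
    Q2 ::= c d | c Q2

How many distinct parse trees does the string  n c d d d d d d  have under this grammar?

6

Parse trees for n c d d d d d d:
  [Q0 [Q1 [Q1 [Q1 [Q1 [Q1 [Q1 n [Q1 c d]] d] d] d] d] d]]
  [Q0 [Q1 [Q1 [Q1 [Q1 [Q1 n [Q1 [Q1 c d] d]] d] d] d] d]]
  [Q0 [Q1 [Q1 [Q1 [Q1 n [Q1 [Q1 [Q1 c d] d] d]] d] d] d]]
  [Q0 [Q1 [Q1 [Q1 n [Q1 [Q1 [Q1 [Q1 c d] d] d] d]] d] d]]
  [Q0 [Q1 [Q1 n [Q1 [Q1 [Q1 [Q1 [Q1 c d] d] d] d] d]] d]]
  [Q0 [Q1 n [Q1 [Q1 [Q1 [Q1 [Q1 [Q1 c d] d] d] d] d] d]]]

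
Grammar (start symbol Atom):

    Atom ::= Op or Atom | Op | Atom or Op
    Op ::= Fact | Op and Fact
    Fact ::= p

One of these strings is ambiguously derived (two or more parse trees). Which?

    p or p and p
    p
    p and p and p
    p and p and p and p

p or p and p

p or p and p: 2 trees
p: 1 tree
p and p and p: 1 tree
p and p and p and p: 1 tree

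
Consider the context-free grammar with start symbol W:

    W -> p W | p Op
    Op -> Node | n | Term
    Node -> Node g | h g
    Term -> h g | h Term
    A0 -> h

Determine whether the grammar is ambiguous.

Witness: p h g

Derivation 1: W ⇒ p Op ⇒ p Node ⇒ p h g
Derivation 2: W ⇒ p Op ⇒ p Term ⇒ p h g

Two distinct leftmost derivations for the same string.

Ambiguous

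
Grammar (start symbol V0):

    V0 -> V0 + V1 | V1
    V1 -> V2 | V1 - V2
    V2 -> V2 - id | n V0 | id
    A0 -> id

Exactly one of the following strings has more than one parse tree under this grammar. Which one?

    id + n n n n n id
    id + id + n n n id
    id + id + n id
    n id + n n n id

n id + n n n id

id + n n n n n id: 1 tree
id + id + n n n id: 1 tree
id + id + n id: 1 tree
n id + n n n id: 2 trees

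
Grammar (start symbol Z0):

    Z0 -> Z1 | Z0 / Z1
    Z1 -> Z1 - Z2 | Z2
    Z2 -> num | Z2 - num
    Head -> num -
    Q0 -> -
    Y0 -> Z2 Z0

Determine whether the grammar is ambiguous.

Witness: num - num

Derivation 1: Z0 ⇒ Z1 ⇒ Z1 - Z2 ⇒ Z2 - Z2 ⇒ num - Z2 ⇒ num - num
Derivation 2: Z0 ⇒ Z1 ⇒ Z2 ⇒ Z2 - num ⇒ num - num

Two distinct leftmost derivations for the same string.

Ambiguous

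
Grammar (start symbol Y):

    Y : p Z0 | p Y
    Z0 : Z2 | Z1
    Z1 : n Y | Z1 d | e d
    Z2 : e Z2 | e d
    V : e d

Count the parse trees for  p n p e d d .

3

Parse trees for p n p e d d:
  [Y p [Z0 [Z1 n [Y p [Z0 [Z1 [Z1 e d] d]]]]]]
  [Y p [Z0 [Z1 [Z1 n [Y p [Z0 [Z2 e d]]]] d]]]
  [Y p [Z0 [Z1 [Z1 n [Y p [Z0 [Z1 e d]]]] d]]]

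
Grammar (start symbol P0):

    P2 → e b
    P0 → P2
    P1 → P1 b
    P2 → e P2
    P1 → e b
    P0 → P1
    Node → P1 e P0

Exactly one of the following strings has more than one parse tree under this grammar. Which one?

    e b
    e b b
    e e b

e b

e b: 2 trees
e b b: 1 tree
e e b: 1 tree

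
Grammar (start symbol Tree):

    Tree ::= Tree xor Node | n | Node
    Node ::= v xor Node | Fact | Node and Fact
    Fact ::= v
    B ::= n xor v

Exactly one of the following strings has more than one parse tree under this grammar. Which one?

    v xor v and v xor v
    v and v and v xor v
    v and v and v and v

v xor v and v xor v

v xor v and v xor v: 3 trees
v and v and v xor v: 1 tree
v and v and v and v: 1 tree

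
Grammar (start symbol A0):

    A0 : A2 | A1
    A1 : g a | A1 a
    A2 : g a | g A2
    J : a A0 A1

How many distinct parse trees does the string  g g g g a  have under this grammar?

Parse trees for g g g g a:
  [A0 [A2 g [A2 g [A2 g [A2 g a]]]]]

1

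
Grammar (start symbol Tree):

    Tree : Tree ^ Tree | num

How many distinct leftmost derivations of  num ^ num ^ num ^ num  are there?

5

Parse trees for num ^ num ^ num ^ num:
  [Tree [Tree num] ^ [Tree [Tree num] ^ [Tree [Tree num] ^ [Tree num]]]]
  [Tree [Tree num] ^ [Tree [Tree [Tree num] ^ [Tree num]] ^ [Tree num]]]
  [Tree [Tree [Tree num] ^ [Tree num]] ^ [Tree [Tree num] ^ [Tree num]]]
  [Tree [Tree [Tree num] ^ [Tree [Tree num] ^ [Tree num]]] ^ [Tree num]]
  [Tree [Tree [Tree [Tree num] ^ [Tree num]] ^ [Tree num]] ^ [Tree num]]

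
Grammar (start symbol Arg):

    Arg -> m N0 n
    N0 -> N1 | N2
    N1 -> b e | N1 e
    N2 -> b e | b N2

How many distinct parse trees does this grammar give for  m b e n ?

Parse trees for m b e n:
  [Arg m [N0 [N1 b e]] n]
  [Arg m [N0 [N2 b e]] n]

2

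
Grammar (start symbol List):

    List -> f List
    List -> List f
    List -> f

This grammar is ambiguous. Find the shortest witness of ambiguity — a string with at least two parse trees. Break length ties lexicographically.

length 1: no string has ≥2 trees
length 2: f f has 2 parse trees

Two derivations of f f:
  List ⇒ f List ⇒ f f
  List ⇒ List f ⇒ f f

f f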